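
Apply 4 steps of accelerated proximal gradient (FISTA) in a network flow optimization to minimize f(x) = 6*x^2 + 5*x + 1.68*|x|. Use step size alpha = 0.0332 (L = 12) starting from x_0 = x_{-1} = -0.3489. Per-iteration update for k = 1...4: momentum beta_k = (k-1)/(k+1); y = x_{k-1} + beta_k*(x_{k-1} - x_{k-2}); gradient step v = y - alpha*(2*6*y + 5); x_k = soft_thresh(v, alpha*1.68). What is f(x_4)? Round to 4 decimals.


FISTA on f(x) = 6*x^2 + 5*x + 1.68*|x|
L = 12, alpha = 0.0332
Iteration 1: beta = 0.0, y = -0.3489 + 0.0*(-0.3489 + 0.3489) = -0.3489
  grad(y) = 0.8132, v = y - alpha*grad = -0.3759
  prox(v) = soft_thresh(-0.3759, 0.0558) = -0.3201
Iteration 2: beta = 0.3333, y = -0.3201 + 0.3333*(-0.3201 + 0.3489) = -0.3105
  grad(y) = 1.2736, v = y - alpha*grad = -0.3528
  prox(v) = soft_thresh(-0.3528, 0.0558) = -0.297
Iteration 3: beta = 0.5, y = -0.297 + 0.5*(-0.297 + 0.3201) = -0.2855
  grad(y) = 1.574, v = y - alpha*grad = -0.3378
  prox(v) = soft_thresh(-0.3378, 0.0558) = -0.282
Iteration 4: beta = 0.6, y = -0.282 + 0.6*(-0.282 + 0.297) = -0.2729
  grad(y) = 1.7247, v = y - alpha*grad = -0.3302
  prox(v) = soft_thresh(-0.3302, 0.0558) = -0.2744
f(x_4) = 6*(-0.2744)^2 + 5*(-0.2744) + 1.68*|-0.2744| = -0.4592


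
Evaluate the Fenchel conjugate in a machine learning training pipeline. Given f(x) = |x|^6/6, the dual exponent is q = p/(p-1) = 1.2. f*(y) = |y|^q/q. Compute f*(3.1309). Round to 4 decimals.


The conjugate exponent q satisfies 1/p + 1/q = 1.
p = 6, so q = 6/(6 - 1) = 1.2
|y|^q = 3.1309^1.2 = 3.9337
f*(3.1309) = 3.9337 / 1.2 = 3.2781


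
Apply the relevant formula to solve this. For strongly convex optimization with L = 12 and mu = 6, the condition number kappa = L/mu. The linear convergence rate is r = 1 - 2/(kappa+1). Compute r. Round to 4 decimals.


Step 1: Compute the condition number.
kappa = L/mu = 12/6 = 2.0
Step 2: Compute the convergence rate.
r = 1 - 2/(kappa + 1) = 1 - 2*mu/(L + mu) = (L - mu)/(L + mu) = 6/18 = 0.3333


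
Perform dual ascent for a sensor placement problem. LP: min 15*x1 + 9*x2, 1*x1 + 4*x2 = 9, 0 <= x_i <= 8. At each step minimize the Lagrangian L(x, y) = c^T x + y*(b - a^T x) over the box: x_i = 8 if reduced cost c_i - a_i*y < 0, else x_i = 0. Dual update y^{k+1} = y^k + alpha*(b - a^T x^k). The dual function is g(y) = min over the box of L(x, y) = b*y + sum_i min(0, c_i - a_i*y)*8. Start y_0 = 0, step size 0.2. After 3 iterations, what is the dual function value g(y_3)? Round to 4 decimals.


Dual ascent for LP: min 15*x1 + 9*x2, 1*x1 + 4*x2 = 9, 0 <= x_i <= 8
Step 1: y^k = 0.0, reduced costs: (15.0, 9.0)
  x^k = (0.0, 0.0), subgradient = b - a^T x = 9.0
  y^{k+1} = 0.0 + 0.2*9.0 = 1.8
Step 2: y^k = 1.8, reduced costs: (13.2, 1.8)
  x^k = (0.0, 0.0), subgradient = b - a^T x = 9.0
  y^{k+1} = 1.8 + 0.2*9.0 = 3.6
Step 3: y^k = 3.6, reduced costs: (11.4, -5.4)
  x^k = (0.0, 8.0), subgradient = b - a^T x = -23.0
  y^{k+1} = 3.6 + 0.2*-23.0 = -1.0
Dual objective at y_3 = -1.0: reduced costs (16.0, 13.0), box minimizer x = (0.0, 0.0)
g(y_3) = b*y + (c1 - a1*y)*x1 + (c2 - a2*y)*x2 = 9*(-1.0) + 16.0*0.0 + 13.0*0.0 = -9.0 + 0.0 + 0.0 = -9.0


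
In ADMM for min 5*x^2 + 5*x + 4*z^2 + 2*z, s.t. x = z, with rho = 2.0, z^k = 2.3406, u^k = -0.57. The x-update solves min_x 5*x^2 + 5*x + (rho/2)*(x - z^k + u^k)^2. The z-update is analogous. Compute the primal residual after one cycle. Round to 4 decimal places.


ADMM iteration with rho = 2.0, z^k = 2.3406, u^k = -0.57
Step 1: x-update.
Minimize 5*x^2 + 5*x + (2.0/2)*(x - 2.3406 - 0.57)^2
FOC: (2*5 + 2.0)*x = -5 + 2.0*(2.3406 + 0.57)
x^{k+1} = 0.0684
Step 2: z-update.
Minimize 4*z^2 + 2*z + (2.0/2)*(0.0684 - z - 0.57)^2
FOC: (2*4 + 2.0)*z = -2 + 2.0*(0.0684 - 0.57)
z^{k+1} = -0.3003
Step 3: u-update.
u^{k+1} = -0.57 + 0.0684 + 0.3003 = -0.2013
Step 4: Primal residual = |0.0684 + 0.3003| = 0.3687


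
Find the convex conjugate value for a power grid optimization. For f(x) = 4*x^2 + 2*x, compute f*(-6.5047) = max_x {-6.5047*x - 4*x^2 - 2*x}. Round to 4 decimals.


f*(y) = sup_x {y*x - a*x^2 - b*x} = sup_x {(y-b)*x - a*x^2}
FOC: (y - b) - 2a*x = 0 => x* = (y - b)/(2a)
x* = (-6.5047 - 2)/(2*4) = -1.0631
f*(-6.5047) = (y-b)^2/(4a) = (-6.5047 - 2)^2/(4*4)
= 72.3299/16 = 4.5206


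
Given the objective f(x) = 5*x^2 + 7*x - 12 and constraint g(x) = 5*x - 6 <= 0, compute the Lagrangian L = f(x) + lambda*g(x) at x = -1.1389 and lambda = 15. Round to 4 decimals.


Step 1: Evaluate f(x).
f(-1.1389) = 5*(-1.1389)^2 + 7*(-1.1389) - 12 = -13.4868
Step 2: Evaluate g(x).
g(-1.1389) = 5*-1.1389 - 6 = -11.6945
Step 3: Compute Lagrangian.
L = -13.4868 + 15*-11.6945 = -188.9043


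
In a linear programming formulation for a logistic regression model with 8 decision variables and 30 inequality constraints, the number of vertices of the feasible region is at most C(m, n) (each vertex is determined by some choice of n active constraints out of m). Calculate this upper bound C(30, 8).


Each vertex corresponds to some choice of n active constraints out of m, so the number of vertices is at most C(m, n) = m! / (n!(m-n)!).
m = 30, n = 8
Numerator: 30 * 29 * 28 * 27 * 26 * 25 * 24 * 23
Denominator: 8! = 40320
C(30, 8) = 5852925


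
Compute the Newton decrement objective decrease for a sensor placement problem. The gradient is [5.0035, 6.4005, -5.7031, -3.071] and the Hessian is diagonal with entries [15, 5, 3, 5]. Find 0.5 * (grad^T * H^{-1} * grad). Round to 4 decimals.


Step 1: H is diagonal, so H^(-1) * g = [0.3336, 1.2801, -1.901, -0.6142].
Step 2: g^T H^(-1) g = sum_i g_i^2 / H_ii
  = (5.0035)^2/15 + (6.4005)^2/5 + (-5.7031)^2/3 + (-3.071)^2/5
  = 1.669 + 8.1933 + 10.8418 + 1.8862 = 22.5903
Step 3: Objective decrease = 0.5 * g^T H^(-1) g = 11.2951


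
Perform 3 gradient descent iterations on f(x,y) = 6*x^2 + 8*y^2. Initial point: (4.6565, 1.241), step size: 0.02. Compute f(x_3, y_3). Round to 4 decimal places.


Gradient descent on f(x,y) = 6*x^2 + 8*y^2.
Starting point: (4.6565, 1.241), alpha = 0.02
Step 1: grad_x = 2*6*4.6565 = 55.878, grad_y = 2*8*1.241 = 19.856
  x_1 = 4.6565 - 0.02*55.878 = 3.5389
  y_1 = 1.241 - 0.02*19.856 = 0.8439
Step 2: grad_x = 2*6*3.5389 = 42.4673, grad_y = 2*8*0.8439 = 13.5021
  x_2 = 3.5389 - 0.02*42.4673 = 2.6896
  y_2 = 0.8439 - 0.02*13.5021 = 0.5738
Step 3: grad_x = 2*6*2.6896 = 32.2751, grad_y = 2*8*0.5738 = 9.1814
  x_3 = 2.6896 - 0.02*32.2751 = 2.0441
  y_3 = 0.5738 - 0.02*9.1814 = 0.3902
f(2.0441, 0.3902) = 6*2.0441^2 + 8*0.3902^2 = 26.288


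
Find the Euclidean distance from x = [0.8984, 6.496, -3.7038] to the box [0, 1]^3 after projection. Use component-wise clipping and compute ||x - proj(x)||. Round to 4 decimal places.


Project each component onto [0, 1].
clip(0.8984) = 0.8984, clip(6.496) = 1.0, clip(-3.7038) = 0.0
Projection = [0.8984, 1.0, 0.0]
Squared diffs: [0.0, 30.206, 13.7181]
Distance = sqrt(43.9241) = 6.6275


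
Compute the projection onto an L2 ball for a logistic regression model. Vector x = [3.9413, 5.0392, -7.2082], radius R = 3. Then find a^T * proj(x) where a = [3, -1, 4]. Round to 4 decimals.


Step 1: Compute ||x|| (intermediates to 6 decimals).
||x|| = sqrt(3.9413^2 + 5.0392^2 + (-7.2082)^2) = 9.637714
Step 2: Project.
Since ||x|| > R, scale = R/||x|| = 3/9.637714 = 0.311277, proj(x) = scale * x
proj(x) = [1.226836, 1.568587, -2.243747]
Step 3: Dot product.
a^T * proj(x) = 3*1.226836 - 1*1.568587 + 4*(-2.243747) = -6.8631


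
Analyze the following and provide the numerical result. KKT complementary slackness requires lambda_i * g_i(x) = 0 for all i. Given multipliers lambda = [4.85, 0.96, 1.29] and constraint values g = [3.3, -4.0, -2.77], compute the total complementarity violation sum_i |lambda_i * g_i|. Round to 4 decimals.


KKT complementary slackness check:
lambda_1 * g_1 = 4.85 * 3.3 = 16.005
lambda_2 * g_2 = 0.96 * -4.0 = -3.84
lambda_3 * g_3 = 1.29 * -2.77 = -3.5733
Total violation = 16.005 + 3.84 + 3.5733 = 23.4183


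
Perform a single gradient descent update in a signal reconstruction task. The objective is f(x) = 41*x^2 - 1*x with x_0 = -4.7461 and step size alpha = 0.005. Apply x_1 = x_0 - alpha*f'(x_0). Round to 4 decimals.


We compute the gradient at x_0 and apply the update.
f'(x) = 82*x - 1
f'(-4.7461) = 82*-4.7461 - 1 = -390.1802
x_1 = -4.7461 - 0.005*-390.1802 = -2.7952


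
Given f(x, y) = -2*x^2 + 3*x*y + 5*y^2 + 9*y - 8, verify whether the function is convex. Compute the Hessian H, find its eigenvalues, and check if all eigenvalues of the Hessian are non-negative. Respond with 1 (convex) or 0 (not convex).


The Hessian of f(x,y) = -2*x^2 + 3*x*y + 5*y^2 + 9*y - 8 is:
H = [[-4, 3], [3, 10]]
Trace = -4 + 10 = 6
Determinant = -4*10 - (3)^2 = -49
Discriminant = (6)^2 - 4*-49 = 232.0
Eigenvalues: lambda_1 = -4.6158, lambda_2 = 10.6158
The function is not convex.

0


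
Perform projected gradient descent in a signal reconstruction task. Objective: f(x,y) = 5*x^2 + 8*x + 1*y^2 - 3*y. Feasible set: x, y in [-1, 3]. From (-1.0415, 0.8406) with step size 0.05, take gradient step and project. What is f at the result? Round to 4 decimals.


Step 1: Compute gradient at (-1.0415, 0.8406).
grad_x = 2*5*-1.0415 + 8 = -2.415
grad_y = 2*1*0.8406 - 3 = -1.3188
Step 2: Gradient step.
x_raw = -1.0415 - 0.05*-2.415 = -0.9208
y_raw = 0.8406 - 0.05*-1.3188 = 0.9065
Step 3: Project onto [-1, 3].
x_proj = clip(-0.9208) = -0.9208
y_proj = clip(0.9065) = 0.9065
Step 4: Evaluate f.
f(-0.9208, 0.9065) = -5.0249


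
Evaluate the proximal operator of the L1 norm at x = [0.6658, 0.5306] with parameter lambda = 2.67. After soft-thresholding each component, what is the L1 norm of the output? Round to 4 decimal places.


Soft-thresholding with lambda = 2.67:
prox(0.6658) = sign(0.6658)*max(|0.6658| - 2.67, 0) = 0.0
prox(0.5306) = sign(0.5306)*max(|0.5306| - 2.67, 0) = 0.0
prox(x) = [0.0, 0.0]
||prox(x)||_1 = 0.0 + 0.0 = 0.0


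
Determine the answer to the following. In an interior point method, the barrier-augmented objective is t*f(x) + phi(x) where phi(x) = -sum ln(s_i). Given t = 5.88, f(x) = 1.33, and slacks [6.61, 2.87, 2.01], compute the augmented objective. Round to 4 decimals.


Step 1: Compute log-barrier.
ln values: [1.8886, 1.0543, 0.6981]
phi = -(1.8886 + 1.0543 + 0.6981) = -3.641
Step 2: Compute augmented objective.
t*f(x) = 5.88*1.33 = 7.8204
Total = 7.8204 - 3.641 = 4.1794


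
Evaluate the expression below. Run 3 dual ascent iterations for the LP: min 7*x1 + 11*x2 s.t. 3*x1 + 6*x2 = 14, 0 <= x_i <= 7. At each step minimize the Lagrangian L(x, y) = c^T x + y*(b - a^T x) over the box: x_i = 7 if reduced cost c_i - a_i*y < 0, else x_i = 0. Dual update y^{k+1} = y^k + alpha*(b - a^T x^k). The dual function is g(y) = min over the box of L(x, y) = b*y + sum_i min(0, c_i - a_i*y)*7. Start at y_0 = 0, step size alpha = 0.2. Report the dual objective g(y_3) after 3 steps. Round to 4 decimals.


Dual ascent for LP: min 7*x1 + 11*x2, 3*x1 + 6*x2 = 14, 0 <= x_i <= 7
Step 1: y^k = 0.0, reduced costs: (7.0, 11.0)
  x^k = (0.0, 0.0), subgradient = b - a^T x = 14.0
  y^{k+1} = 0.0 + 0.2*14.0 = 2.8
Step 2: y^k = 2.8, reduced costs: (-1.4, -5.8)
  x^k = (7.0, 7.0), subgradient = b - a^T x = -49.0
  y^{k+1} = 2.8 + 0.2*-49.0 = -7.0
Step 3: y^k = -7.0, reduced costs: (28.0, 53.0)
  x^k = (0.0, 0.0), subgradient = b - a^T x = 14.0
  y^{k+1} = -7.0 + 0.2*14.0 = -4.2
Dual objective at y_3 = -4.2: reduced costs (19.6, 36.2), box minimizer x = (0.0, 0.0)
g(y_3) = b*y + (c1 - a1*y)*x1 + (c2 - a2*y)*x2 = 14*(-4.2) + 19.6*0.0 + 36.2*0.0 = -58.8 + 0.0 + 0.0 = -58.8


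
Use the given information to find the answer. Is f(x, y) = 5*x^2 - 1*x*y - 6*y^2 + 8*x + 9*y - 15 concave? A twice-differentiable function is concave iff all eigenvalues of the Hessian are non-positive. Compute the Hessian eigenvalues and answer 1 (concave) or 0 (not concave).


The Hessian of f(x,y) = 5*x^2 - 1*x*y - 6*y^2 + 8*x + 9*y - 15 is:
H = [[10, -1], [-1, -12]]
Trace = 10 - 12 = -2
Determinant = 10*-12 - (-1)^2 = -121
Discriminant = (-2)^2 - 4*-121 = 488.0
Eigenvalues: lambda_1 = -12.0454, lambda_2 = 10.0454
The function is not concave.

0


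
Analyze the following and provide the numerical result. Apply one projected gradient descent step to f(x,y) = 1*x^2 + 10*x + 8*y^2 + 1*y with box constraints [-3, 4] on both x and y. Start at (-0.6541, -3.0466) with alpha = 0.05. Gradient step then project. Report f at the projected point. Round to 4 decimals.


Step 1: Compute gradient at (-0.6541, -3.0466).
grad_x = 2*1*-0.6541 + 10 = 8.6918
grad_y = 2*8*-3.0466 + 1 = -47.7456
Step 2: Gradient step.
x_raw = -0.6541 - 0.05*8.6918 = -1.0887
y_raw = -3.0466 - 0.05*-47.7456 = -0.6593
Step 3: Project onto [-3, 4].
x_proj = clip(-1.0887) = -1.0887
y_proj = clip(-0.6593) = -0.6593
Step 4: Evaluate f.
f(-1.0887, -0.6593) = -6.8834


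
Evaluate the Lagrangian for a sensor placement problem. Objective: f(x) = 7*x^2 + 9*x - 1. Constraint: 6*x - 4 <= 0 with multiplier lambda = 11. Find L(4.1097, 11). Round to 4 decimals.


Step 1: Evaluate f(x).
f(4.1097) = 7*4.1097^2 + 9*4.1097 - 1 = 154.2147
Step 2: Evaluate g(x).
g(4.1097) = 6*4.1097 - 4 = 20.6582
Step 3: Compute Lagrangian.
L = 154.2147 + 11*20.6582 = 381.4549


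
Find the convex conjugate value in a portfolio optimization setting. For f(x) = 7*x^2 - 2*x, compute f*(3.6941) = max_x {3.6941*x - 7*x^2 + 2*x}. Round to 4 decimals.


f*(y) = sup_x {y*x - a*x^2 - b*x} = sup_x {(y-b)*x - a*x^2}
FOC: (y - b) - 2a*x = 0 => x* = (y - b)/(2a)
x* = (3.6941 + 2)/(2*7) = 0.4067
f*(3.6941) = (y-b)^2/(4a) = (3.6941 + 2)^2/(4*7)
= 32.4228/28 = 1.158


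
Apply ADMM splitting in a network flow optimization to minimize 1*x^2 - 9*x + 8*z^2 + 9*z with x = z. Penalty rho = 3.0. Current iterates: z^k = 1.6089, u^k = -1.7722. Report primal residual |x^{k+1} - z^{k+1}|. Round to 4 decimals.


ADMM iteration with rho = 3.0, z^k = 1.6089, u^k = -1.7722
Step 1: x-update.
Minimize 1*x^2 - 9*x + (3.0/2)*(x - 1.6089 - 1.7722)^2
FOC: (2*1 + 3.0)*x = 9 + 3.0*(1.6089 + 1.7722)
x^{k+1} = 3.8287
Step 2: z-update.
Minimize 8*z^2 + 9*z + (3.0/2)*(3.8287 - z - 1.7722)^2
FOC: (2*8 + 3.0)*z = -9 + 3.0*(3.8287 - 1.7722)
z^{k+1} = -0.149
Step 3: u-update.
u^{k+1} = -1.7722 + 3.8287 + 0.149 = 2.2054
Step 4: Primal residual = |3.8287 + 0.149| = 3.9776


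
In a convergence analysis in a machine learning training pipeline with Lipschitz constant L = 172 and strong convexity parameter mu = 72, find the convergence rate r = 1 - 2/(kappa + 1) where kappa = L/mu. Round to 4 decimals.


Step 1: Compute the condition number.
kappa = L/mu = 172/72 = 2.3889
Step 2: Compute the convergence rate.
r = 1 - 2/(kappa + 1) = 1 - 2*mu/(L + mu) = (L - mu)/(L + mu) = 100/244 = 0.4098


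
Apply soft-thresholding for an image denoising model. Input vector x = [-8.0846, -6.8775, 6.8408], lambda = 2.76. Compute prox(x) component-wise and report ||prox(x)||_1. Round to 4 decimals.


Soft-thresholding with lambda = 2.76:
prox(-8.0846) = sign(-8.0846)*max(|-8.0846| - 2.76, 0) = -5.3246
prox(-6.8775) = sign(-6.8775)*max(|-6.8775| - 2.76, 0) = -4.1175
prox(6.8408) = sign(6.8408)*max(|6.8408| - 2.76, 0) = 4.0808
prox(x) = [-5.3246, -4.1175, 4.0808]
||prox(x)||_1 = 5.3246 + 4.1175 + 4.0808 = 13.5229


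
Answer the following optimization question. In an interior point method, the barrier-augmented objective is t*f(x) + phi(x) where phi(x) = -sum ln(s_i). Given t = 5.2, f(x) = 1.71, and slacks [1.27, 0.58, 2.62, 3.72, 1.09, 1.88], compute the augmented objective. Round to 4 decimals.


Step 1: Compute log-barrier.
ln values: [0.239, -0.5447, 0.9632, 1.3137, 0.0862, 0.6313]
phi = -(0.239 - 0.5447 + 0.9632 + 1.3137 + 0.0862 + 0.6313) = -2.6886
Step 2: Compute augmented objective.
t*f(x) = 5.2*1.71 = 8.892
Total = 8.892 - 2.6886 = 6.2034


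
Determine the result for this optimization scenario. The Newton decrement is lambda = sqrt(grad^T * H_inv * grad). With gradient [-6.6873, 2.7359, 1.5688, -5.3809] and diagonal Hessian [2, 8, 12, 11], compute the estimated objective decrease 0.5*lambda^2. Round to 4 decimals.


Step 1: H is diagonal, so H^(-1) * g = [-3.3437, 0.342, 0.1307, -0.4892].
Step 2: g^T H^(-1) g = sum_i g_i^2 / H_ii
  = (-6.6873)^2/2 + (2.7359)^2/8 + (1.5688)^2/12 + (-5.3809)^2/11
  = 22.36 + 0.9356 + 0.2051 + 2.6322 = 26.1329
Step 3: Objective decrease = 0.5 * g^T H^(-1) g = 13.0665


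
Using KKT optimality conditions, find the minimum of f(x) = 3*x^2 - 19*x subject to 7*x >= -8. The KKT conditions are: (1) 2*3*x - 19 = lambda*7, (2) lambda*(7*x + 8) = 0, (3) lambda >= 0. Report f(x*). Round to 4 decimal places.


Step 1: Try lambda = 0 (constraint inactive).
Stationarity: 2*3*x - 19 = 0
x* = 19/(2*3) = 19/6 = 3.1667 (rounded; the exact value 19/6 is used below)
Check constraint: 7*3.1667 = 22.1669 >= -8 -- satisfied.
Step 2: Compute optimal value.
f(x*) = 3*(19/6)^2 - 19*(19/6) = -30.0833


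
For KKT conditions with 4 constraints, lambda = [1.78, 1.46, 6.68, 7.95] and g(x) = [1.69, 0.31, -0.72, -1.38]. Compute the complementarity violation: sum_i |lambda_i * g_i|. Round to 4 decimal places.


KKT complementary slackness check:
lambda_1 * g_1 = 1.78 * 1.69 = 3.0082
lambda_2 * g_2 = 1.46 * 0.31 = 0.4526
lambda_3 * g_3 = 6.68 * -0.72 = -4.8096
lambda_4 * g_4 = 7.95 * -1.38 = -10.971
Total violation = 3.0082 + 0.4526 + 4.8096 + 10.971 = 19.2414


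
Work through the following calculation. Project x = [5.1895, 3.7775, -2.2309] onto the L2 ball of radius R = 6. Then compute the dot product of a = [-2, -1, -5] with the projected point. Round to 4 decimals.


Step 1: Compute ||x|| (intermediates to 6 decimals).
||x|| = sqrt(5.1895^2 + 3.7775^2 + (-2.2309)^2) = 6.79539
Step 2: Project.
Since ||x|| > R, scale = R/||x|| = 6/6.79539 = 0.882952, proj(x) = scale * x
proj(x) = [4.582079, 3.335351, -1.969778]
Step 3: Dot product.
a^T * proj(x) = -2*4.582079 - 1*3.335351 - 5*(-1.969778) = -2.6506


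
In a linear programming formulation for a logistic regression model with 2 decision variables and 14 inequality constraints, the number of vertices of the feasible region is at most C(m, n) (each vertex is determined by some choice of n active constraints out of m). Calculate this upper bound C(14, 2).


Each vertex corresponds to some choice of n active constraints out of m, so the number of vertices is at most C(m, n) = m! / (n!(m-n)!).
m = 14, n = 2
Numerator: 14 * 13
Denominator: 2! = 2
C(14, 2) = 91


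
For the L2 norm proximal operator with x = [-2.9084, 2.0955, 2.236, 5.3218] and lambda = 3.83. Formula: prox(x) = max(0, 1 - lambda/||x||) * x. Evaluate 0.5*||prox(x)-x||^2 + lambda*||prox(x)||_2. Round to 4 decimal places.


Step 1: Compute ||x||.
||x|| = 6.7949
Step 2: Compute scaling factor.
scale = max(0, 1 - 3.83/6.7949) = 0.4363
Step 3: prox(x) = [-1.2691, 0.9144, 0.9757, 2.3221]
||prox(x)|| = 2.9649
Step 4: Proximal objective.
0.5*||prox-x||^2 = 7.3345
lambda*||prox|| = 11.3556
Total = 18.6902


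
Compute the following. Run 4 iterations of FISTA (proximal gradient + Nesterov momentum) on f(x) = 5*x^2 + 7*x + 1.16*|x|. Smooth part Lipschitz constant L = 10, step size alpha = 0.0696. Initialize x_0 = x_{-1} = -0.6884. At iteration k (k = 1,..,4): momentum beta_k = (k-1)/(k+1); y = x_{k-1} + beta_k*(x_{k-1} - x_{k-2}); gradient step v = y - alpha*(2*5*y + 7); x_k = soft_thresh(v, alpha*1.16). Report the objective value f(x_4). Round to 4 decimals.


FISTA on f(x) = 5*x^2 + 7*x + 1.16*|x|
L = 10, alpha = 0.0696
Iteration 1: beta = 0.0, y = -0.6884 + 0.0*(-0.6884 + 0.6884) = -0.6884
  grad(y) = 0.116, v = y - alpha*grad = -0.6965
  prox(v) = soft_thresh(-0.6965, 0.0807) = -0.6157
Iteration 2: beta = 0.3333, y = -0.6157 + 0.3333*(-0.6157 + 0.6884) = -0.5915
  grad(y) = 1.0848, v = y - alpha*grad = -0.667
  prox(v) = soft_thresh(-0.667, 0.0807) = -0.5863
Iteration 3: beta = 0.5, y = -0.5863 + 0.5*(-0.5863 + 0.6157) = -0.5716
  grad(y) = 1.2844, v = y - alpha*grad = -0.661
  prox(v) = soft_thresh(-0.661, 0.0807) = -0.5802
Iteration 4: beta = 0.6, y = -0.5802 + 0.6*(-0.5802 + 0.5863) = -0.5766
  grad(y) = 1.2342, v = y - alpha*grad = -0.6625
  prox(v) = soft_thresh(-0.6625, 0.0807) = -0.5817
f(x_4) = 5*(-0.5817)^2 + 7*(-0.5817) + 1.16*|-0.5817| = -1.7053


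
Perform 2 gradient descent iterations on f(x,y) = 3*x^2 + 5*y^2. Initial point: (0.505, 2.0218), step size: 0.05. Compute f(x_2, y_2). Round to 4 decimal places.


Gradient descent on f(x,y) = 3*x^2 + 5*y^2.
Starting point: (0.505, 2.0218), alpha = 0.05
Step 1: grad_x = 2*3*0.505 = 3.03, grad_y = 2*5*2.0218 = 20.218
  x_1 = 0.505 - 0.05*3.03 = 0.3535
  y_1 = 2.0218 - 0.05*20.218 = 1.0109
Step 2: grad_x = 2*3*0.3535 = 2.121, grad_y = 2*5*1.0109 = 10.109
  x_2 = 0.3535 - 0.05*2.121 = 0.2475
  y_2 = 1.0109 - 0.05*10.109 = 0.5055
f(0.2475, 0.5055) = 3*0.2475^2 + 5*0.5055^2 = 1.4611


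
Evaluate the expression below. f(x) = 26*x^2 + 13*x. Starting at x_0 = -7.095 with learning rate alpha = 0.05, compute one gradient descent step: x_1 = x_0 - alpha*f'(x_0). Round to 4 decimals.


We compute the gradient at x_0 and apply the update.
f'(x) = 52*x + 13
f'(-7.095) = 52*-7.095 + 13 = -355.94
x_1 = -7.095 - 0.05*-355.94 = 10.702


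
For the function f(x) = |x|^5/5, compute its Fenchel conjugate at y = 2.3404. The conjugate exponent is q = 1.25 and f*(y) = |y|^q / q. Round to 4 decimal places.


The conjugate exponent q satisfies 1/p + 1/q = 1.
p = 5, so q = 5/(5 - 1) = 1.25
|y|^q = 2.3404^1.25 = 2.8948
f*(2.3404) = 2.8948 / 1.25 = 2.3158


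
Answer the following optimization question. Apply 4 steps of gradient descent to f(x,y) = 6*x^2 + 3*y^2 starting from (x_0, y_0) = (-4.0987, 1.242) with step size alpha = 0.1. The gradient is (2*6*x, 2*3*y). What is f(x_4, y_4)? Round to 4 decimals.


Gradient descent on f(x,y) = 6*x^2 + 3*y^2.
Starting point: (-4.0987, 1.242), alpha = 0.1
Step 1: grad_x = 2*6*-4.0987 = -49.1844, grad_y = 2*3*1.242 = 7.452
  x_1 = -4.0987 - 0.1*-49.1844 = 0.8197
  y_1 = 1.242 - 0.1*7.452 = 0.4968
Step 2: grad_x = 2*6*0.8197 = 9.8369, grad_y = 2*3*0.4968 = 2.9808
  x_2 = 0.8197 - 0.1*9.8369 = -0.1639
  y_2 = 0.4968 - 0.1*2.9808 = 0.1987
Step 3: grad_x = 2*6*-0.1639 = -1.9674, grad_y = 2*3*0.1987 = 1.1923
  x_3 = -0.1639 - 0.1*-1.9674 = 0.0328
  y_3 = 0.1987 - 0.1*1.1923 = 0.0795
Step 4: grad_x = 2*6*0.0328 = 0.3935, grad_y = 2*3*0.0795 = 0.4769
  x_4 = 0.0328 - 0.1*0.3935 = -0.0066
  y_4 = 0.0795 - 0.1*0.4769 = 0.0318
f(-0.0066, 0.0318) = 6*(-0.0066)^2 + 3*0.0318^2 = 0.0033


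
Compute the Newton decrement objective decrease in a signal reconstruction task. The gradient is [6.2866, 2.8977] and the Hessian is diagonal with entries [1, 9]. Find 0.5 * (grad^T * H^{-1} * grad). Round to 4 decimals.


Step 1: H is diagonal, so H^(-1) * g = [6.2866, 0.322].
Step 2: g^T H^(-1) g = sum_i g_i^2 / H_ii
  = (6.2866)^2/1 + (2.8977)^2/9
  = 39.5213 + 0.933 = 40.4543
Step 3: Objective decrease = 0.5 * g^T H^(-1) g = 20.2272


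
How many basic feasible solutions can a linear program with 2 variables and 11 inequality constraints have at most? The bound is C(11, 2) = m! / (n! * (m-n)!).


Each vertex corresponds to some choice of n active constraints out of m, so the number of vertices is at most C(m, n) = m! / (n!(m-n)!).
m = 11, n = 2
Numerator: 11 * 10
Denominator: 2! = 2
C(11, 2) = 55


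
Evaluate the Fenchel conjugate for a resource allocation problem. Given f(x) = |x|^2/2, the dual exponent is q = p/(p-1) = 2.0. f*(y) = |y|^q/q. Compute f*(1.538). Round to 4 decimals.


The conjugate exponent q satisfies 1/p + 1/q = 1.
p = 2, so q = 2/(2 - 1) = 2.0
|y|^q = 1.538^2.0 = 2.3654
f*(1.538) = 2.3654 / 2.0 = 1.1827


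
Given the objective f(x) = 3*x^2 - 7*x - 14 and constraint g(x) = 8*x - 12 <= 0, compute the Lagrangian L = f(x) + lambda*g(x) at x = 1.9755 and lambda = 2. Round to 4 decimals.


Step 1: Evaluate f(x).
f(1.9755) = 3*1.9755^2 - 7*1.9755 - 14 = -16.1207
Step 2: Evaluate g(x).
g(1.9755) = 8*1.9755 - 12 = 3.804
Step 3: Compute Lagrangian.
L = -16.1207 + 2*3.804 = -8.5127


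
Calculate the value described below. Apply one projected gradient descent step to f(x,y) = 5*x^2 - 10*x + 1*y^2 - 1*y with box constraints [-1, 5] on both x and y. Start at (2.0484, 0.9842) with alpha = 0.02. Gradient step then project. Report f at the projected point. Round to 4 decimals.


Step 1: Compute gradient at (2.0484, 0.9842).
grad_x = 2*5*2.0484 - 10 = 10.484
grad_y = 2*1*0.9842 - 1 = 0.9684
Step 2: Gradient step.
x_raw = 2.0484 - 0.02*10.484 = 1.8387
y_raw = 0.9842 - 0.02*0.9684 = 0.9648
Step 3: Project onto [-1, 5].
x_proj = clip(1.8387) = 1.8387
y_proj = clip(0.9648) = 0.9648
Step 4: Evaluate f.
f(1.8387, 0.9648) = -1.5167


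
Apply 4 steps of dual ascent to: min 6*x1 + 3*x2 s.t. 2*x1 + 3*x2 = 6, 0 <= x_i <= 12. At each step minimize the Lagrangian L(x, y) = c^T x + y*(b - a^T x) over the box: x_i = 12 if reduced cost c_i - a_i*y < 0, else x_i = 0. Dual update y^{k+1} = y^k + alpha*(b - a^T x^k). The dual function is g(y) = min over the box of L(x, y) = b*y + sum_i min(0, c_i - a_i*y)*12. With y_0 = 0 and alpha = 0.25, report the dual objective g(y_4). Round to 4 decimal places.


Dual ascent for LP: min 6*x1 + 3*x2, 2*x1 + 3*x2 = 6, 0 <= x_i <= 12
Step 1: y^k = 0.0, reduced costs: (6.0, 3.0)
  x^k = (0.0, 0.0), subgradient = b - a^T x = 6.0
  y^{k+1} = 0.0 + 0.25*6.0 = 1.5
Step 2: y^k = 1.5, reduced costs: (3.0, -1.5)
  x^k = (0.0, 12.0), subgradient = b - a^T x = -30.0
  y^{k+1} = 1.5 + 0.25*-30.0 = -6.0
Step 3: y^k = -6.0, reduced costs: (18.0, 21.0)
  x^k = (0.0, 0.0), subgradient = b - a^T x = 6.0
  y^{k+1} = -6.0 + 0.25*6.0 = -4.5
Step 4: y^k = -4.5, reduced costs: (15.0, 16.5)
  x^k = (0.0, 0.0), subgradient = b - a^T x = 6.0
  y^{k+1} = -4.5 + 0.25*6.0 = -3.0
Dual objective at y_4 = -3.0: reduced costs (12.0, 12.0), box minimizer x = (0.0, 0.0)
g(y_4) = b*y + (c1 - a1*y)*x1 + (c2 - a2*y)*x2 = 6*(-3.0) + 12.0*0.0 + 12.0*0.0 = -18.0 + 0.0 + 0.0 = -18.0


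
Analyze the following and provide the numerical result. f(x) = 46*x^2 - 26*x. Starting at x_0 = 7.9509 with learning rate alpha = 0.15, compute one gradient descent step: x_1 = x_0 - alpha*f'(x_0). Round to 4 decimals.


We compute the gradient at x_0 and apply the update.
f'(x) = 92*x - 26
f'(7.9509) = 92*7.9509 - 26 = 705.4828
x_1 = 7.9509 - 0.15*705.4828 = -97.8715


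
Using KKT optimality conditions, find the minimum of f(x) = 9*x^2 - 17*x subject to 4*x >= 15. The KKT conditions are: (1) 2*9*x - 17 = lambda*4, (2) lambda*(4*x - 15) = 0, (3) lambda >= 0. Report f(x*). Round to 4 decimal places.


Step 1: Try lambda = 0 (constraint inactive).
x_unc = 17/(2*9) = 0.9444
Check: 4*0.9444 = 3.7776 < 15 -- violated!
Step 2: Constraint must be active: 4*x = 15
x* = 15/4 = 3.75
lambda = (2*9*3.75 - 17)/4 = 12.625
Step 3: Compute optimal value.
f(x*) = 9*3.75^2 - 17*3.75 = 62.8125


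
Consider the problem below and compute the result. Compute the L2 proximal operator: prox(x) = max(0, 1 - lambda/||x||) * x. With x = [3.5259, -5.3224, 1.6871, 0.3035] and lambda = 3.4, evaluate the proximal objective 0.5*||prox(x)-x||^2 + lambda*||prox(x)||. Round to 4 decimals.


Step 1: Compute ||x||.
||x|| = 6.6105
Step 2: Compute scaling factor.
scale = max(0, 1 - 3.4/6.6105) = 0.4857
Step 3: prox(x) = [1.7124, -2.5849, 0.8194, 0.1474]
||prox(x)|| = 3.2105
Step 4: Proximal objective.
0.5*||prox-x||^2 = 5.78
lambda*||prox|| = 10.9157
Total = 16.6956


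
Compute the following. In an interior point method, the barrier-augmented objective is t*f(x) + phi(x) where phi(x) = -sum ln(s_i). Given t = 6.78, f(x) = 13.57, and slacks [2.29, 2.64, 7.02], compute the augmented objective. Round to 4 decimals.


Step 1: Compute log-barrier.
ln values: [0.8286, 0.9708, 1.9488]
phi = -(0.8286 + 0.9708 + 1.9488) = -3.7481
Step 2: Compute augmented objective.
t*f(x) = 6.78*13.57 = 92.0046
Total = 92.0046 - 3.7481 = 88.2565


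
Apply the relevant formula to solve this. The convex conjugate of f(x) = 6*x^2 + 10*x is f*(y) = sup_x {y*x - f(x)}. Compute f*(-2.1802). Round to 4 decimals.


f*(y) = sup_x {y*x - a*x^2 - b*x} = sup_x {(y-b)*x - a*x^2}
FOC: (y - b) - 2a*x = 0 => x* = (y - b)/(2a)
x* = (-2.1802 - 10)/(2*6) = -1.015
f*(-2.1802) = (y-b)^2/(4a) = (-2.1802 - 10)^2/(4*6)
= 148.3573/24 = 6.1816


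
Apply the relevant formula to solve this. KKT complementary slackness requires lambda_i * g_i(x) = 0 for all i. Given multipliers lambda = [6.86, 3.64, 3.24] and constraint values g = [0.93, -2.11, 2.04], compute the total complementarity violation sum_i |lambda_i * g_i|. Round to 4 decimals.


KKT complementary slackness check:
lambda_1 * g_1 = 6.86 * 0.93 = 6.3798
lambda_2 * g_2 = 3.64 * -2.11 = -7.6804
lambda_3 * g_3 = 3.24 * 2.04 = 6.6096
Total violation = 6.3798 + 7.6804 + 6.6096 = 20.6698


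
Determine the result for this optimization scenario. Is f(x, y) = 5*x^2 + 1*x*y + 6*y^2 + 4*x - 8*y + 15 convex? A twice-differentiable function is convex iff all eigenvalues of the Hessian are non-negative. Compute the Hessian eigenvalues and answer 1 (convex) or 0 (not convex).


The Hessian of f(x,y) = 5*x^2 + 1*x*y + 6*y^2 + 4*x - 8*y + 15 is:
H = [[10, 1], [1, 12]]
Trace = 10 + 12 = 22
Determinant = 10*12 - (1)^2 = 119
Discriminant = (22)^2 - 4*119 = 8.0
Eigenvalues: lambda_1 = 9.5858, lambda_2 = 12.4142
The function is convex.

1


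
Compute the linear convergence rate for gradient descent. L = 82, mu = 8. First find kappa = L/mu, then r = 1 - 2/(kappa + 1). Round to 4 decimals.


Step 1: Compute the condition number.
kappa = L/mu = 82/8 = 10.25
Step 2: Compute the convergence rate.
r = 1 - 2/(kappa + 1) = 1 - 2*mu/(L + mu) = (L - mu)/(L + mu) = 74/90 = 0.8222


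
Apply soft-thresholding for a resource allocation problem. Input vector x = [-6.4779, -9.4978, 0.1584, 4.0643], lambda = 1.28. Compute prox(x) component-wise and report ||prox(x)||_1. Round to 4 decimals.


Soft-thresholding with lambda = 1.28:
prox(-6.4779) = sign(-6.4779)*max(|-6.4779| - 1.28, 0) = -5.1979
prox(-9.4978) = sign(-9.4978)*max(|-9.4978| - 1.28, 0) = -8.2178
prox(0.1584) = sign(0.1584)*max(|0.1584| - 1.28, 0) = 0.0
prox(4.0643) = sign(4.0643)*max(|4.0643| - 1.28, 0) = 2.7843
prox(x) = [-5.1979, -8.2178, 0.0, 2.7843]
||prox(x)||_1 = 5.1979 + 8.2178 + 0.0 + 2.7843 = 16.2


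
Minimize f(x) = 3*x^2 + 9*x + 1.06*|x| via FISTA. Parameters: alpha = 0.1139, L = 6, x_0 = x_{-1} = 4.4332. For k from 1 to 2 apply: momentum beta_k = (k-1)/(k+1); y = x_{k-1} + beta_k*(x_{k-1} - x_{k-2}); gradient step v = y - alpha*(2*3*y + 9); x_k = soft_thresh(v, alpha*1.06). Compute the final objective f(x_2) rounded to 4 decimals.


FISTA on f(x) = 3*x^2 + 9*x + 1.06*|x|
L = 6, alpha = 0.1139
Iteration 1: beta = 0.0, y = 4.4332 + 0.0*(4.4332 - 4.4332) = 4.4332
  grad(y) = 35.5992, v = y - alpha*grad = 0.3785
  prox(v) = soft_thresh(0.3785, 0.1207) = 0.2577
Iteration 2: beta = 0.3333, y = 0.2577 + 0.3333*(0.2577 - 4.4332) = -1.1341
  grad(y) = 2.1953, v = y - alpha*grad = -1.3842
  prox(v) = soft_thresh(-1.3842, 0.1207) = -1.2634
f(x_2) = 3*(-1.2634)^2 + 9*(-1.2634) + 1.06*|-1.2634| = -5.2429


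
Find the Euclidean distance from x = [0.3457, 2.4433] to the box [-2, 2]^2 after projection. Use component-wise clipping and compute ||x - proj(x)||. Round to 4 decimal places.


Project each component onto [-2, 2].
clip(0.3457) = 0.3457, clip(2.4433) = 2.0
Projection = [0.3457, 2.0]
Squared diffs: [0.0, 0.1965]
Distance = sqrt(0.1965) = 0.4433


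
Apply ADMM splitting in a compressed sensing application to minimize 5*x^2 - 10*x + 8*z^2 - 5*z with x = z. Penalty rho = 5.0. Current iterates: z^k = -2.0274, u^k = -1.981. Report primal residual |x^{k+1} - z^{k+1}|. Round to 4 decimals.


ADMM iteration with rho = 5.0, z^k = -2.0274, u^k = -1.981
Step 1: x-update.
Minimize 5*x^2 - 10*x + (5.0/2)*(x + 2.0274 - 1.981)^2
FOC: (2*5 + 5.0)*x = 10 + 5.0*(-2.0274 + 1.981)
x^{k+1} = 0.6512
Step 2: z-update.
Minimize 8*z^2 - 5*z + (5.0/2)*(0.6512 - z - 1.981)^2
FOC: (2*8 + 5.0)*z = 5 + 5.0*(0.6512 - 1.981)
z^{k+1} = -0.0785
Step 3: u-update.
u^{k+1} = -1.981 + 0.6512 + 0.0785 = -1.2513
Step 4: Primal residual = |0.6512 + 0.0785| = 0.7297


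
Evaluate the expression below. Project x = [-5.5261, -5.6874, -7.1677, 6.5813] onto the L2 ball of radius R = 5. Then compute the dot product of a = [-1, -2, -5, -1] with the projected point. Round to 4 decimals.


Step 1: Compute ||x|| (intermediates to 6 decimals).
||x|| = sqrt((-5.5261)^2 + (-5.6874)^2 + (-7.1677)^2 + 6.5813^2) = 12.552838
Step 2: Project.
Since ||x|| > R, scale = R/||x|| = 5/12.552838 = 0.398316, proj(x) = scale * x
proj(x) = [-2.201134, -2.265382, -2.85501, 2.621437]
Step 3: Dot product.
a^T * proj(x) = -1*(-2.201134) - 2*(-2.265382) - 5*(-2.85501) - 1*2.621437 = 18.3855


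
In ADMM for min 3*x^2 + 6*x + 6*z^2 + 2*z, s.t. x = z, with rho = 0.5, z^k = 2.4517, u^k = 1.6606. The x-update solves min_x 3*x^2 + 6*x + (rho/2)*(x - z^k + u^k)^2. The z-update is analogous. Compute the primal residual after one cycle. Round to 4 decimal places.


ADMM iteration with rho = 0.5, z^k = 2.4517, u^k = 1.6606
Step 1: x-update.
Minimize 3*x^2 + 6*x + (0.5/2)*(x - 2.4517 + 1.6606)^2
FOC: (2*3 + 0.5)*x = -6 + 0.5*(2.4517 - 1.6606)
x^{k+1} = -0.8622
Step 2: z-update.
Minimize 6*z^2 + 2*z + (0.5/2)*(-0.8622 - z + 1.6606)^2
FOC: (2*6 + 0.5)*z = -2 + 0.5*(-0.8622 + 1.6606)
z^{k+1} = -0.1281
Step 3: u-update.
u^{k+1} = 1.6606 - 0.8622 + 0.1281 = 0.9264
Step 4: Primal residual = |-0.8622 + 0.1281| = 0.7342


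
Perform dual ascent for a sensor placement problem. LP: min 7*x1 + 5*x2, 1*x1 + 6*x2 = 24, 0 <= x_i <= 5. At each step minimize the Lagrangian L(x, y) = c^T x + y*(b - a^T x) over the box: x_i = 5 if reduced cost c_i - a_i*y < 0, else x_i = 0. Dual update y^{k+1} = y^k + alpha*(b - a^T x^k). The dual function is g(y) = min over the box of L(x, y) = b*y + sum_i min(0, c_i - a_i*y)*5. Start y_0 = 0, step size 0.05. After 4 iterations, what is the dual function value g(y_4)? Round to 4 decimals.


Dual ascent for LP: min 7*x1 + 5*x2, 1*x1 + 6*x2 = 24, 0 <= x_i <= 5
Step 1: y^k = 0.0, reduced costs: (7.0, 5.0)
  x^k = (0.0, 0.0), subgradient = b - a^T x = 24.0
  y^{k+1} = 0.0 + 0.05*24.0 = 1.2
Step 2: y^k = 1.2, reduced costs: (5.8, -2.2)
  x^k = (0.0, 5.0), subgradient = b - a^T x = -6.0
  y^{k+1} = 1.2 + 0.05*-6.0 = 0.9
Step 3: y^k = 0.9, reduced costs: (6.1, -0.4)
  x^k = (0.0, 5.0), subgradient = b - a^T x = -6.0
  y^{k+1} = 0.9 + 0.05*-6.0 = 0.6
Step 4: y^k = 0.6, reduced costs: (6.4, 1.4)
  x^k = (0.0, 0.0), subgradient = b - a^T x = 24.0
  y^{k+1} = 0.6 + 0.05*24.0 = 1.8
Dual objective at y_4 = 1.8: reduced costs (5.2, -5.8), box minimizer x = (0.0, 5.0)
g(y_4) = b*y + (c1 - a1*y)*x1 + (c2 - a2*y)*x2 = 24*1.8 + 5.2*0.0 + (-5.8)*5.0 = 43.2 + 0.0 - 29.0 = 14.2


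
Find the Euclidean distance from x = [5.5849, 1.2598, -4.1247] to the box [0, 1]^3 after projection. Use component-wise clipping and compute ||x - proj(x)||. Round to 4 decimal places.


Project each component onto [0, 1].
clip(5.5849) = 1.0, clip(1.2598) = 1.0, clip(-4.1247) = 0.0
Projection = [1.0, 1.0, 0.0]
Squared diffs: [21.0213, 0.0675, 17.0132]
Distance = sqrt(38.102) = 6.1727


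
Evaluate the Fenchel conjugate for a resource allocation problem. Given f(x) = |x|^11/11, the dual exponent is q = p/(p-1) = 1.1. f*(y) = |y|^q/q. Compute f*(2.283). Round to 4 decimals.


The conjugate exponent q satisfies 1/p + 1/q = 1.
p = 11, so q = 11/(11 - 1) = 1.1
|y|^q = 2.283^1.1 = 2.4795
f*(2.283) = 2.4795 / 1.1 = 2.2541


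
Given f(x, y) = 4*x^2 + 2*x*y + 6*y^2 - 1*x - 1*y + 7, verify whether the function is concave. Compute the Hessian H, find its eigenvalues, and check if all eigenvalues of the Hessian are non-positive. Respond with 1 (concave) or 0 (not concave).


The Hessian of f(x,y) = 4*x^2 + 2*x*y + 6*y^2 - 1*x - 1*y + 7 is:
H = [[8, 2], [2, 12]]
Trace = 8 + 12 = 20
Determinant = 8*12 - (2)^2 = 92
Discriminant = (20)^2 - 4*92 = 32.0
Eigenvalues: lambda_1 = 7.1716, lambda_2 = 12.8284
The function is not concave.

0


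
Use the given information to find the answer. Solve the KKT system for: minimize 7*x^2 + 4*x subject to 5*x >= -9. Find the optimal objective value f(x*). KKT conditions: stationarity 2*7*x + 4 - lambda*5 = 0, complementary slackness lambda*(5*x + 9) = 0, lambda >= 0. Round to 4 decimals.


Step 1: Try lambda = 0 (constraint inactive).
Stationarity: 2*7*x + 4 = 0
x* = -4/(2*7) = -2/7 = -0.2857 (rounded; the exact value -2/7 is used below)
Check constraint: 5*-0.2857 = -1.4285 >= -9 -- satisfied.
Step 2: Compute optimal value.
f(x*) = 7*(-2/7)^2 + 4*(-2/7) = -0.5714


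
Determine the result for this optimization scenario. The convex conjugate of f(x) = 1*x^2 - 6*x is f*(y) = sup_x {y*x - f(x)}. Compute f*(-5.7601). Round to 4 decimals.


f*(y) = sup_x {y*x - a*x^2 - b*x} = sup_x {(y-b)*x - a*x^2}
FOC: (y - b) - 2a*x = 0 => x* = (y - b)/(2a)
x* = (-5.7601 + 6)/(2*1) = 0.12
f*(-5.7601) = (y-b)^2/(4a) = (-5.7601 + 6)^2/(4*1)
= 0.0576/4 = 0.0144


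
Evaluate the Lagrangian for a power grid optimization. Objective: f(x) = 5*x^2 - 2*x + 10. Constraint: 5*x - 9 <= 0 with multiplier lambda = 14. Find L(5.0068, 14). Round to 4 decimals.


Step 1: Evaluate f(x).
f(5.0068) = 5*5.0068^2 - 2*5.0068 + 10 = 125.3266
Step 2: Evaluate g(x).
g(5.0068) = 5*5.0068 - 9 = 16.034
Step 3: Compute Lagrangian.
L = 125.3266 + 14*16.034 = 349.8026


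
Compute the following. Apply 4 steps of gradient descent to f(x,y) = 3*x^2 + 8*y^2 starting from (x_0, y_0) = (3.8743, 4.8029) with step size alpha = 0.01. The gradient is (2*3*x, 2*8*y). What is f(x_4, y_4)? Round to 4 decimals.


Gradient descent on f(x,y) = 3*x^2 + 8*y^2.
Starting point: (3.8743, 4.8029), alpha = 0.01
Step 1: grad_x = 2*3*3.8743 = 23.2458, grad_y = 2*8*4.8029 = 76.8464
  x_1 = 3.8743 - 0.01*23.2458 = 3.6418
  y_1 = 4.8029 - 0.01*76.8464 = 4.0344
Step 2: grad_x = 2*3*3.6418 = 21.8511, grad_y = 2*8*4.0344 = 64.551
  x_2 = 3.6418 - 0.01*21.8511 = 3.4233
  y_2 = 4.0344 - 0.01*64.551 = 3.3889
Step 3: grad_x = 2*3*3.4233 = 20.54, grad_y = 2*8*3.3889 = 54.2228
  x_3 = 3.4233 - 0.01*20.54 = 3.2179
  y_3 = 3.3889 - 0.01*54.2228 = 2.8467
Step 4: grad_x = 2*3*3.2179 = 19.3076, grad_y = 2*8*2.8467 = 45.5472
  x_4 = 3.2179 - 0.01*19.3076 = 3.0249
  y_4 = 2.8467 - 0.01*45.5472 = 2.3912
f(3.0249, 2.3912) = 3*3.0249^2 + 8*2.3912^2 = 73.193


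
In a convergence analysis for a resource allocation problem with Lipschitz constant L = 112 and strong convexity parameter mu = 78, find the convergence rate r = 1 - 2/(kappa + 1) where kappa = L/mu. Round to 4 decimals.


Step 1: Compute the condition number.
kappa = L/mu = 112/78 = 1.4359
Step 2: Compute the convergence rate.
r = 1 - 2/(kappa + 1) = 1 - 2*mu/(L + mu) = (L - mu)/(L + mu) = 34/190 = 0.1789


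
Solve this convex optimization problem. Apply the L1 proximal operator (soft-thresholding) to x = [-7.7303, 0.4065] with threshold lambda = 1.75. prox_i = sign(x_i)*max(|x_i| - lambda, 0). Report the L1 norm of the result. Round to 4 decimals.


Soft-thresholding with lambda = 1.75:
prox(-7.7303) = sign(-7.7303)*max(|-7.7303| - 1.75, 0) = -5.9803
prox(0.4065) = sign(0.4065)*max(|0.4065| - 1.75, 0) = 0.0
prox(x) = [-5.9803, 0.0]
||prox(x)||_1 = 5.9803 + 0.0 = 5.9803


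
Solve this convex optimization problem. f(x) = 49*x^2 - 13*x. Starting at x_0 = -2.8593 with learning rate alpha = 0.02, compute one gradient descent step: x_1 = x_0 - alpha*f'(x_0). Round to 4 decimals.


We compute the gradient at x_0 and apply the update.
f'(x) = 98*x - 13
f'(-2.8593) = 98*-2.8593 - 13 = -293.2114
x_1 = -2.8593 - 0.02*-293.2114 = 3.0049


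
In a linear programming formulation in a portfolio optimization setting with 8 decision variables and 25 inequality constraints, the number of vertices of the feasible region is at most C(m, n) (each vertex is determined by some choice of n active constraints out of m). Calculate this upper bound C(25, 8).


Each vertex corresponds to some choice of n active constraints out of m, so the number of vertices is at most C(m, n) = m! / (n!(m-n)!).
m = 25, n = 8
Numerator: 25 * 24 * 23 * 22 * 21 * 20 * 19 * 18
Denominator: 8! = 40320
C(25, 8) = 1081575


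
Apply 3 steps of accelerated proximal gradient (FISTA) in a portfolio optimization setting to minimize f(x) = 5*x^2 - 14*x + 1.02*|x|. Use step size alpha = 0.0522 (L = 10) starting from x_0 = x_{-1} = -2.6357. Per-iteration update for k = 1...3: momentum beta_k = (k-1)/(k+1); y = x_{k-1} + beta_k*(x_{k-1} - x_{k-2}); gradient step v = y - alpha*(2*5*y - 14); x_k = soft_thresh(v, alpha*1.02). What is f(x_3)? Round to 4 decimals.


FISTA on f(x) = 5*x^2 - 14*x + 1.02*|x|
L = 10, alpha = 0.0522
Iteration 1: beta = 0.0, y = -2.6357 + 0.0*(-2.6357 + 2.6357) = -2.6357
  grad(y) = -40.357, v = y - alpha*grad = -0.5291
  prox(v) = soft_thresh(-0.5291, 0.0532) = -0.4758
Iteration 2: beta = 0.3333, y = -0.4758 + 0.3333*(-0.4758 + 2.6357) = 0.2441
  grad(y) = -11.5586, v = y - alpha*grad = 0.8475
  prox(v) = soft_thresh(0.8475, 0.0532) = 0.7943
Iteration 3: beta = 0.5, y = 0.7943 + 0.5*(0.7943 + 0.4758) = 1.4293
  grad(y) = 0.2929, v = y - alpha*grad = 1.414
  prox(v) = soft_thresh(1.414, 0.0532) = 1.3608
f(x_3) = 5*1.3608^2 - 14*1.3608 + 1.02*|1.3608| = -8.4043
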